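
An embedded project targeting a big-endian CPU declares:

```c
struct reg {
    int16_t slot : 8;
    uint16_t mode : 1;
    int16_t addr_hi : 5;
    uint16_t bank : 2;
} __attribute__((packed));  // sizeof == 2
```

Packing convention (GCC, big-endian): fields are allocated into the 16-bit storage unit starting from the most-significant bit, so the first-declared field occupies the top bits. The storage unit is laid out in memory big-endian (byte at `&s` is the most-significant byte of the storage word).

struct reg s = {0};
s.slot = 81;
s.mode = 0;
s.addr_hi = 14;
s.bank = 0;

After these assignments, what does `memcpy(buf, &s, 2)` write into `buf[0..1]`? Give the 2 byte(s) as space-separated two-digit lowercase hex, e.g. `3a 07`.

51 38

[8+:8] slot=81 & 0xff = 0x51; word=0x5100
[7+:1] mode=0 & 0x1 = 0x0; word=0x5100
[2+:5] addr_hi=14 & 0x1f = 0xe; word=0x5138
[0+:2] bank=0 & 0x3 = 0x0; word=0x5138
word = 0x5138 → big-endian bytes:
  [0]=0x51  [1]=0x38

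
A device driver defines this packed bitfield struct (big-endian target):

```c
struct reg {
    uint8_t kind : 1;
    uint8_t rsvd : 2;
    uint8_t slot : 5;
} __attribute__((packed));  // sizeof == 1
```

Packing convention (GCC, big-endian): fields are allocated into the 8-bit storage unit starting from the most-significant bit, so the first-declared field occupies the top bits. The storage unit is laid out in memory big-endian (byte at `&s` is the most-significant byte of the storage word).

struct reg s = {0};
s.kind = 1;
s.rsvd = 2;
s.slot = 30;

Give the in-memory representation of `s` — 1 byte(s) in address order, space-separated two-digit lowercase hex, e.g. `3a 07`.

de

kind (1b) val=1 bits=0x1 at bit 7: 0x80
rsvd (2b) val=2 bits=0x2 at bit 5: 0xc0
slot (5b) val=30 bits=0x1e at bit 0: 0xde
word = 0xde → big-endian bytes:
  [0]=0xde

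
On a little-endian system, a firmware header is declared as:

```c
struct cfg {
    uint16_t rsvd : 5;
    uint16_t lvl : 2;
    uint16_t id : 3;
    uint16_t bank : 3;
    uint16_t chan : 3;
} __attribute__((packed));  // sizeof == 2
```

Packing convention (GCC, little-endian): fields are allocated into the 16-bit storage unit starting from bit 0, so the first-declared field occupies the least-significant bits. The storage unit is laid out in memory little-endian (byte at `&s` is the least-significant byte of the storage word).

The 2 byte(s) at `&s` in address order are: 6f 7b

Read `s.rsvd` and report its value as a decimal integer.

15

[0]=0x6f [1]=0x7b (little-endian) → word 0x7b6f
rsvd:5 @ bit 0 → (0x7b6f>>0)&0x1f = 0xf  ←
lvl:2 @ bit 5 → (0x7b6f>>5)&0x3 = 0x3
id:3 @ bit 7 → (0x7b6f>>7)&0x7 = 0x6
bank:3 @ bit 10 → (0x7b6f>>10)&0x7 = 0x6
chan:3 @ bit 13 → (0x7b6f>>13)&0x7 = 0x3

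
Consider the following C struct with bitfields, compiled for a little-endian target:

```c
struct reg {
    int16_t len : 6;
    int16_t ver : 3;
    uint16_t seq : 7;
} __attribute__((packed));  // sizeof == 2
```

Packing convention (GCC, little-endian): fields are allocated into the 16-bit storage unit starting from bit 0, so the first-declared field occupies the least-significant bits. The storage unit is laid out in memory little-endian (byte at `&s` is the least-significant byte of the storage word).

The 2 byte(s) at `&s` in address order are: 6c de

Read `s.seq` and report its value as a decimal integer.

111

[0]=0x6c [1]=0xde (little-endian) → word 0xde6c
len [0+:6] = (word>>0) & 0x3f = 44
ver [6+:3] = (word>>6) & 0x7 = 1
seq [9+:7] = (word>>9) & 0x7f = 111  ←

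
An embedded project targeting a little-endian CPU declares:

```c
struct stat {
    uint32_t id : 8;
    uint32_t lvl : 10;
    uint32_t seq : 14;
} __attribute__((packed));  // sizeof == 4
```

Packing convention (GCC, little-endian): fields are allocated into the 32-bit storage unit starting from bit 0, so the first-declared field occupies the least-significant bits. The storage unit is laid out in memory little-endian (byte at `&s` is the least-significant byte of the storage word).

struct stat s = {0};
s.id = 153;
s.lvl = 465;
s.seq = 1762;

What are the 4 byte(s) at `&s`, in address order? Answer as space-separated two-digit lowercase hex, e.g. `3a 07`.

[0+:8] id=153 & 0xff = 0x99; word=0x00000099
[8+:10] lvl=465 & 0x3ff = 0x1d1; word=0x0001d199
[18+:14] seq=1762 & 0x3fff = 0x6e2; word=0x1b89d199
word = 0x1b89d199 → little-endian bytes:
  [0]=0x99  [1]=0xd1  [2]=0x89  [3]=0x1b

99 d1 89 1b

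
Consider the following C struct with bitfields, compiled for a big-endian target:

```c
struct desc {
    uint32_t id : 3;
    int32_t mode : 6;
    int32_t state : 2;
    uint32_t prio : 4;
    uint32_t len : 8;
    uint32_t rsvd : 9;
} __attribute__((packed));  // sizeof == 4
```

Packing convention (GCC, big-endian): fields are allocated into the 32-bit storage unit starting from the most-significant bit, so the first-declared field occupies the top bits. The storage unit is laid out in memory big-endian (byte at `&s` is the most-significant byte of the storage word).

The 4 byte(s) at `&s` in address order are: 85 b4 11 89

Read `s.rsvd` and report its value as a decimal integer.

[0]=0x85 [1]=0xb4 [2]=0x11 [3]=0x89 (big-endian) → word 0x85b41189
id:3 @ bit 29 → (0x85b41189>>29)&0x7 = 0x4
mode:6 @ bit 23 → (0x85b41189>>23)&0x3f = 0xb
state:2 @ bit 21 → (0x85b41189>>21)&0x3 = 0x1
prio:4 @ bit 17 → (0x85b41189>>17)&0xf = 0xa
len:8 @ bit 9 → (0x85b41189>>9)&0xff = 0x8
rsvd:9 @ bit 0 → (0x85b41189>>0)&0x1ff = 0x189  ←

393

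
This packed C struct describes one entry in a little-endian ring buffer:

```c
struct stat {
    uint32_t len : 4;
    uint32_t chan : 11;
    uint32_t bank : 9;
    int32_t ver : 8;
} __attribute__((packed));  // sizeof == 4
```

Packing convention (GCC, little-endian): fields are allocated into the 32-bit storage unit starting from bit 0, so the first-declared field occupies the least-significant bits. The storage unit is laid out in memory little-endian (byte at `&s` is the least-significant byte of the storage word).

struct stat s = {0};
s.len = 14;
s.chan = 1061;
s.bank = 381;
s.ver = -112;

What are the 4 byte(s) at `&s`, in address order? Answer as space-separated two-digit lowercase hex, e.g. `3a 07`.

5e c2 be 90

len (4b) val=14 bits=0xe at bit 0: 0x0000000e
chan (11b) val=1061 bits=0x425 at bit 4: 0x0000425e
bank (9b) val=381 bits=0x17d at bit 15: 0x00bec25e
ver (8b) val=-112 bits=0x90 at bit 24: 0x90bec25e
word = 0x90bec25e → little-endian bytes:
  [0]=0x5e  [1]=0xc2  [2]=0xbe  [3]=0x90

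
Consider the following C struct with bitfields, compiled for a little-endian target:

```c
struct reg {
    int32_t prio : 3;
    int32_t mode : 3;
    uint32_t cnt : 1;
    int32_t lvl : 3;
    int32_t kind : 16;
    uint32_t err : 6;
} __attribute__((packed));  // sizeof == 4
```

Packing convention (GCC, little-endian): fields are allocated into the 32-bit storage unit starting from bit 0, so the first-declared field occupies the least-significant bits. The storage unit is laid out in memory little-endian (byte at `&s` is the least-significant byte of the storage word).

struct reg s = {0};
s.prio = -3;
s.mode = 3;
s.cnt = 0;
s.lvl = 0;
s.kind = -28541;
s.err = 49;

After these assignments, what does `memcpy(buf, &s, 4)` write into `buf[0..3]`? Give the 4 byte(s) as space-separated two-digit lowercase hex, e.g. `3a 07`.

1d 0c 42 c6

prio (3b) val=-3 bits=0x5 at bit 0: 0x00000005
mode (3b) val=3 bits=0x3 at bit 3: 0x0000001d
cnt (1b) val=0 bits=0x0 at bit 6: 0x0000001d
lvl (3b) val=0 bits=0x0 at bit 7: 0x0000001d
kind (16b) val=-28541 bits=0x9083 at bit 10: 0x02420c1d
err (6b) val=49 bits=0x31 at bit 26: 0xc6420c1d
word = 0xc6420c1d → little-endian bytes:
  [0]=0x1d  [1]=0x0c  [2]=0x42  [3]=0xc6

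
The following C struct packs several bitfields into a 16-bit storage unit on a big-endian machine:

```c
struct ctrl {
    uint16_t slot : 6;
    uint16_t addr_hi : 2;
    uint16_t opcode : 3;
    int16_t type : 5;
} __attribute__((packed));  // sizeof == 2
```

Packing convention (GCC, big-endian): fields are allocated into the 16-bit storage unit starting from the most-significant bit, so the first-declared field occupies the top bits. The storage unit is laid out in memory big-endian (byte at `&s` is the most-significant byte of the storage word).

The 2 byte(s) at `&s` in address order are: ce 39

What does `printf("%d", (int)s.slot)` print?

[0]=0xce [1]=0x39 (big-endian) → word 0xce39
slot:6 @ bit 10 → (0xce39>>10)&0x3f = 0x33  ←
addr_hi:2 @ bit 8 → (0xce39>>8)&0x3 = 0x2
opcode:3 @ bit 5 → (0xce39>>5)&0x7 = 0x1
type:5 @ bit 0 → (0xce39>>0)&0x1f = 0x19

51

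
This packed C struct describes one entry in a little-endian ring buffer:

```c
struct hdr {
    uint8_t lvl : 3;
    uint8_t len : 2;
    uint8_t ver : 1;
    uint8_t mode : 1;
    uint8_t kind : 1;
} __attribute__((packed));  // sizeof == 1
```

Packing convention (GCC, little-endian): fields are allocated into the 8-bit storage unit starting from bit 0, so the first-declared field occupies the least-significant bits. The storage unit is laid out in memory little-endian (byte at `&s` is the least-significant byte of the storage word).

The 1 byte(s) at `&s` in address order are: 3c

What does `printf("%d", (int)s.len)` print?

3

[0]=0x3c (little-endian) → word 0x3c
lvl [0+:3] = (word>>0) & 0x7 = 4
len [3+:2] = (word>>3) & 0x3 = 3  ←
ver [5+:1] = (word>>5) & 0x1 = 1
mode [6+:1] = (word>>6) & 0x1 = 0
kind [7+:1] = (word>>7) & 0x1 = 0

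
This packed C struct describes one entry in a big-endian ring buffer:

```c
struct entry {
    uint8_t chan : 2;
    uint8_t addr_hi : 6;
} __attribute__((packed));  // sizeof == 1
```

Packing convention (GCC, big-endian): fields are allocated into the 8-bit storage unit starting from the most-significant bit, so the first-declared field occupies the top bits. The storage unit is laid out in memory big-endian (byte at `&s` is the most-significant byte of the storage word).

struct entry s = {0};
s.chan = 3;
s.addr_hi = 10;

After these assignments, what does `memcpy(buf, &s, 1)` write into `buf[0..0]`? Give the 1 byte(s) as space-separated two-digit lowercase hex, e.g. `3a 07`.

[6+:2] chan=3 & 0x3 = 0x3; word=0xc0
[0+:6] addr_hi=10 & 0x3f = 0xa; word=0xca
word = 0xca → big-endian bytes:
  [0]=0xca

ca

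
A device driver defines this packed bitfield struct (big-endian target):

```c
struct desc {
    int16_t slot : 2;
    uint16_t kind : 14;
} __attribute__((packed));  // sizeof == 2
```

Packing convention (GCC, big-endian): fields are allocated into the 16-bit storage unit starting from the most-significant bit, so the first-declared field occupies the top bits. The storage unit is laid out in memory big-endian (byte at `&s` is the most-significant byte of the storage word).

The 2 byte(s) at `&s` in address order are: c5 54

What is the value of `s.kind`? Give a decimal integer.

[0]=0xc5 [1]=0x54 (big-endian) → word 0xc554
slot:2 @ bit 14 → (0xc554>>14)&0x3 = 0x3
kind:14 @ bit 0 → (0xc554>>0)&0x3fff = 0x554  ←

1364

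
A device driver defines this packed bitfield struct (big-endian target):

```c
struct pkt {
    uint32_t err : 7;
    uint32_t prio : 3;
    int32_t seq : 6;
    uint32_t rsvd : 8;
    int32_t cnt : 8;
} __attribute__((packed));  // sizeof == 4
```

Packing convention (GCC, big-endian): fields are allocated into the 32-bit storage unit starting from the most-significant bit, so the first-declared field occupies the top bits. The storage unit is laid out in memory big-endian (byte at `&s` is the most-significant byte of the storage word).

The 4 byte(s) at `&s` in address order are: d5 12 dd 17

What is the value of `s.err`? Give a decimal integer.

106

[0]=0xd5 [1]=0x12 [2]=0xdd [3]=0x17 (big-endian) → word 0xd512dd17
err:7 @ bit 25 → (0xd512dd17>>25)&0x7f = 0x6a  ←
prio:3 @ bit 22 → (0xd512dd17>>22)&0x7 = 0x4
seq:6 @ bit 16 → (0xd512dd17>>16)&0x3f = 0x12
rsvd:8 @ bit 8 → (0xd512dd17>>8)&0xff = 0xdd
cnt:8 @ bit 0 → (0xd512dd17>>0)&0xff = 0x17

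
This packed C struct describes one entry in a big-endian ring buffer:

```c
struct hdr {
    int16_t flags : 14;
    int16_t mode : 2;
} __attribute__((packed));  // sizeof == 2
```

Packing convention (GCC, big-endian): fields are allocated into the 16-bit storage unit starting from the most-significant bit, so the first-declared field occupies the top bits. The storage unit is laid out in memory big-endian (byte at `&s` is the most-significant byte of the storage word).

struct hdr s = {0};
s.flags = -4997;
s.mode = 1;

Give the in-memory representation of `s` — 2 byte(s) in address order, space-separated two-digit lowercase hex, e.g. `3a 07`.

b1 ed

[2+:14] flags=-4997 & 0x3fff = 0x2c7b; word=0xb1ec
[0+:2] mode=1 & 0x3 = 0x1; word=0xb1ed
word = 0xb1ed → big-endian bytes:
  [0]=0xb1  [1]=0xed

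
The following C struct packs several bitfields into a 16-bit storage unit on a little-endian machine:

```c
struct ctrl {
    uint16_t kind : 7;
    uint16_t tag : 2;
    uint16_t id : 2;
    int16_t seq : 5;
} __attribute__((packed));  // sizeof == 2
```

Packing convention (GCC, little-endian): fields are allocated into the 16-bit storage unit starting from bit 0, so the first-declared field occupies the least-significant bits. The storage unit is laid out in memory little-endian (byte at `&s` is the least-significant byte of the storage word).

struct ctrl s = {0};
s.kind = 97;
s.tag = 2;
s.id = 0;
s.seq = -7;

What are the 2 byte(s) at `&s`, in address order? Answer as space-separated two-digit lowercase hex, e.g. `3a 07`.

kind (7b) val=97 bits=0x61 at bit 0: 0x0061
tag (2b) val=2 bits=0x2 at bit 7: 0x0161
id (2b) val=0 bits=0x0 at bit 9: 0x0161
seq (5b) val=-7 bits=0x19 at bit 11: 0xc961
word = 0xc961 → little-endian bytes:
  [0]=0x61  [1]=0xc9

61 c9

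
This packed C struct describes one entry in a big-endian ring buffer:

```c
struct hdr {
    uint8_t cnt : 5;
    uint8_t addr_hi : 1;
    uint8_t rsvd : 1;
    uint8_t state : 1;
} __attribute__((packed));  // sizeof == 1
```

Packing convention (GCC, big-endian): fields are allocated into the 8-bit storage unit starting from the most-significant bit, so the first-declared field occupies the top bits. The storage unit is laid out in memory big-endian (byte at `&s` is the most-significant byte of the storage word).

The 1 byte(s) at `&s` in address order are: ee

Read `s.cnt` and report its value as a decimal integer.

[0]=0xee (big-endian) → word 0xee
cnt [3+:5] = (word>>3) & 0x1f = 29  ←
addr_hi [2+:1] = (word>>2) & 0x1 = 1
rsvd [1+:1] = (word>>1) & 0x1 = 1
state [0+:1] = (word>>0) & 0x1 = 0

29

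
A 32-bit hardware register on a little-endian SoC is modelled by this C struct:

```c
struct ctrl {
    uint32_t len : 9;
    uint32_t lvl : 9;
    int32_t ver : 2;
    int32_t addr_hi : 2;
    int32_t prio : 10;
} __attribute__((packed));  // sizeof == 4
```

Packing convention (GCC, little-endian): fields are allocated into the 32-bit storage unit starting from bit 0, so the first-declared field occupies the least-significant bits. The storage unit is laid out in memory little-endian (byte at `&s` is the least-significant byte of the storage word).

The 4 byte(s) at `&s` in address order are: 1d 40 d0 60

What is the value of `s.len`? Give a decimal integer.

[0]=0x1d [1]=0x40 [2]=0xd0 [3]=0x60 (little-endian) → word 0x60d0401d
len:9 @ bit 0 → (0x60d0401d>>0)&0x1ff = 0x1d  ←
lvl:9 @ bit 9 → (0x60d0401d>>9)&0x1ff = 0x20
ver:2 @ bit 18 → (0x60d0401d>>18)&0x3 = 0x0
addr_hi:2 @ bit 20 → (0x60d0401d>>20)&0x3 = 0x1
prio:10 @ bit 22 → (0x60d0401d>>22)&0x3ff = 0x183

29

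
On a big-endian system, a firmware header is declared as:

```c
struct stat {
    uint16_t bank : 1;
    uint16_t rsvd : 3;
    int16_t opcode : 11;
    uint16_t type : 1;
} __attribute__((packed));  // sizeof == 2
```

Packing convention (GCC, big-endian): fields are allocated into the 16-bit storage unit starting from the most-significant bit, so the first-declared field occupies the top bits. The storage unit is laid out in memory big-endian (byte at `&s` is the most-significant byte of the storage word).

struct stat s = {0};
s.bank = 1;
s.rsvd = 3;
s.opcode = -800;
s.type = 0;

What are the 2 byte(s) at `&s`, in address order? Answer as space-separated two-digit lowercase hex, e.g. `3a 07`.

bank (1b) val=1 bits=0x1 at bit 15: 0x8000
rsvd (3b) val=3 bits=0x3 at bit 12: 0xb000
opcode (11b) val=-800 bits=0x4e0 at bit 1: 0xb9c0
type (1b) val=0 bits=0x0 at bit 0: 0xb9c0
word = 0xb9c0 → big-endian bytes:
  [0]=0xb9  [1]=0xc0

b9 c0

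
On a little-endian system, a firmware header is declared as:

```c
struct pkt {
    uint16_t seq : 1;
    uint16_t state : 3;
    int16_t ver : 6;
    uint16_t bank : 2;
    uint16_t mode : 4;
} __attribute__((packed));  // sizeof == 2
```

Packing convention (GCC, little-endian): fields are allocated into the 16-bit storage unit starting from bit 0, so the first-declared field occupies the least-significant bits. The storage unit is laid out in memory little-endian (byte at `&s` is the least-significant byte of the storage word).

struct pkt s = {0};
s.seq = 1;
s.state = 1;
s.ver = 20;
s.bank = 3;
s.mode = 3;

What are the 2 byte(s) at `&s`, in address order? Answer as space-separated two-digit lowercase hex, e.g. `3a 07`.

43 3d

seq (1b) val=1 bits=0x1 at bit 0: 0x0001
state (3b) val=1 bits=0x1 at bit 1: 0x0003
ver (6b) val=20 bits=0x14 at bit 4: 0x0143
bank (2b) val=3 bits=0x3 at bit 10: 0x0d43
mode (4b) val=3 bits=0x3 at bit 12: 0x3d43
word = 0x3d43 → little-endian bytes:
  [0]=0x43  [1]=0x3d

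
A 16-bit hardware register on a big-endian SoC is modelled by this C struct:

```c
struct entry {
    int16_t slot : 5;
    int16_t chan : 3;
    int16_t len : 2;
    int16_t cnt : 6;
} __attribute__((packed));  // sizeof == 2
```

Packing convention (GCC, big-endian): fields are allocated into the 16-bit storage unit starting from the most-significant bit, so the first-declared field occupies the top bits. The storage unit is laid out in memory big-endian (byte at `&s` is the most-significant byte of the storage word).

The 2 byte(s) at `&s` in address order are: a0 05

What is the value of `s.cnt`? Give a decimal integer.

[0]=0xa0 [1]=0x05 (big-endian) → word 0xa005
slot:5 @ bit 11 → (0xa005>>11)&0x1f = 0x14
chan:3 @ bit 8 → (0xa005>>8)&0x7 = 0x0
len:2 @ bit 6 → (0xa005>>6)&0x3 = 0x0
cnt:6 @ bit 0 → (0xa005>>0)&0x3f = 0x5  ←
cnt signed 6b, MSB=0: value = 5

5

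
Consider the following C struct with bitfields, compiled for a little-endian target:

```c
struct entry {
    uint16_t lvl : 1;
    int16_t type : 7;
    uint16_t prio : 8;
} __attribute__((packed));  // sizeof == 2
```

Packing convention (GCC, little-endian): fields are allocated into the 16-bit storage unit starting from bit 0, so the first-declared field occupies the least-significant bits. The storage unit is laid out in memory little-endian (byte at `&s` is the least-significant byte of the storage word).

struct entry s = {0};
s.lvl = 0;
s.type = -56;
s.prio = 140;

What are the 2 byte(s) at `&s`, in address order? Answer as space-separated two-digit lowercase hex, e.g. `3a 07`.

lvl (1b) val=0 bits=0x0 at bit 0: 0x0000
type (7b) val=-56 bits=0x48 at bit 1: 0x0090
prio (8b) val=140 bits=0x8c at bit 8: 0x8c90
word = 0x8c90 → little-endian bytes:
  [0]=0x90  [1]=0x8c

90 8c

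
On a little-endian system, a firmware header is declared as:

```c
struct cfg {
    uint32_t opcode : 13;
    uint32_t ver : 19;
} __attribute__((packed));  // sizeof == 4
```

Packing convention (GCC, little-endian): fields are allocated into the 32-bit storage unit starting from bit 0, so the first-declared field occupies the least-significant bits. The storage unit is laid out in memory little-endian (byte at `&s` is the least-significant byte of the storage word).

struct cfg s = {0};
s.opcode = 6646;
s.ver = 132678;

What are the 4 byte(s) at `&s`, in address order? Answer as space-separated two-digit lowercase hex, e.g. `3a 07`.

opcode (13b) val=6646 bits=0x19f6 at bit 0: 0x000019f6
ver (19b) val=132678 bits=0x20646 at bit 13: 0x40c8d9f6
word = 0x40c8d9f6 → little-endian bytes:
  [0]=0xf6  [1]=0xd9  [2]=0xc8  [3]=0x40

f6 d9 c8 40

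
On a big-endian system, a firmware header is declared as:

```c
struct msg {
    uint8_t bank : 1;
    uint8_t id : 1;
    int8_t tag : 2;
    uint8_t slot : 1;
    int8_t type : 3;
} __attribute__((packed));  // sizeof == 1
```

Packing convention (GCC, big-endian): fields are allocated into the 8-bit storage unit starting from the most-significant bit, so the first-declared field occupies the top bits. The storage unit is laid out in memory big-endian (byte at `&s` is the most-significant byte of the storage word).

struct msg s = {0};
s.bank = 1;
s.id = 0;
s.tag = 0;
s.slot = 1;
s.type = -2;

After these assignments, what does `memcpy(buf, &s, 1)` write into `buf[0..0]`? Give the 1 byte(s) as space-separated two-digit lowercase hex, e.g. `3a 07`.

bank (1b) val=1 bits=0x1 at bit 7: 0x80
id (1b) val=0 bits=0x0 at bit 6: 0x80
tag (2b) val=0 bits=0x0 at bit 4: 0x80
slot (1b) val=1 bits=0x1 at bit 3: 0x88
type (3b) val=-2 bits=0x6 at bit 0: 0x8e
word = 0x8e → big-endian bytes:
  [0]=0x8e

8e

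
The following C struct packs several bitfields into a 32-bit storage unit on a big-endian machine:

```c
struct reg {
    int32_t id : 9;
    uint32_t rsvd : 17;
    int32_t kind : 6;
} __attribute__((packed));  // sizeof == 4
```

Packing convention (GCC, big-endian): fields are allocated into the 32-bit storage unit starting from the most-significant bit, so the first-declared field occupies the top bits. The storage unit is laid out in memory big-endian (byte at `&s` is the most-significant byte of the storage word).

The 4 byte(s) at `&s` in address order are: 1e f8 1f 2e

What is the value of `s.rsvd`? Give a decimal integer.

[0]=0x1e [1]=0xf8 [2]=0x1f [3]=0x2e (big-endian) → word 0x1ef81f2e
id [23+:9] = (word>>23) & 0x1ff = 61
rsvd [6+:17] = (word>>6) & 0x1ffff = 123004  ←
kind [0+:6] = (word>>0) & 0x3f = 46

123004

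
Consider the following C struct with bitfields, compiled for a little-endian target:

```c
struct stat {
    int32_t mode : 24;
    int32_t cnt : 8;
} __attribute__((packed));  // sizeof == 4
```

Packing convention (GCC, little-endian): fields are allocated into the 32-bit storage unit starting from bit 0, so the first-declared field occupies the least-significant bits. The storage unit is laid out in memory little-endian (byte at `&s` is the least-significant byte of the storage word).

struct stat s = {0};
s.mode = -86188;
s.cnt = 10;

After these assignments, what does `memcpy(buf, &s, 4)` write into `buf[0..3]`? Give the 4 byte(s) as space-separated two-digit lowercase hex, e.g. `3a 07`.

54 af fe 0a

[0+:24] mode=-86188 & 0xffffff = 0xfeaf54; word=0x00feaf54
[24+:8] cnt=10 & 0xff = 0xa; word=0x0afeaf54
word = 0x0afeaf54 → little-endian bytes:
  [0]=0x54  [1]=0xaf  [2]=0xfe  [3]=0x0a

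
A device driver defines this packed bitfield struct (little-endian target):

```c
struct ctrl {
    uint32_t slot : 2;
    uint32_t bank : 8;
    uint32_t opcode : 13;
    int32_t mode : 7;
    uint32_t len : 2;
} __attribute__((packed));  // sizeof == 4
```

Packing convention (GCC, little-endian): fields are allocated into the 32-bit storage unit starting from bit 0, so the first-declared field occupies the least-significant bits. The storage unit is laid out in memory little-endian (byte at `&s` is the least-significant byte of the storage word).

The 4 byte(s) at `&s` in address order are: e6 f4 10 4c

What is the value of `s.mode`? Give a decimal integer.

24

[0]=0xe6 [1]=0xf4 [2]=0x10 [3]=0x4c (little-endian) → word 0x4c10f4e6
slot [0+:2] = (word>>0) & 0x3 = 2
bank [2+:8] = (word>>2) & 0xff = 57
opcode [10+:13] = (word>>10) & 0x1fff = 1085
mode [23+:7] = (word>>23) & 0x7f = 24  ←
len [30+:2] = (word>>30) & 0x3 = 1
mode signed 7b, MSB=0: value = 24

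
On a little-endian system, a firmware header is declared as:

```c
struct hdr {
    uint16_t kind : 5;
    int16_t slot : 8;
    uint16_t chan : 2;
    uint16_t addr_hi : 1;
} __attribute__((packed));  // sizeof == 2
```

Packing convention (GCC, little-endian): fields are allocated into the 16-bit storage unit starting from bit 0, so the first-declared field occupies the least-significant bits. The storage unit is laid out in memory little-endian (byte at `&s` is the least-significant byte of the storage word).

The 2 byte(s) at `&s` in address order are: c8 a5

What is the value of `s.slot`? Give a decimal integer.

[0]=0xc8 [1]=0xa5 (little-endian) → word 0xa5c8
kind:5 @ bit 0 → (0xa5c8>>0)&0x1f = 0x8
slot:8 @ bit 5 → (0xa5c8>>5)&0xff = 0x2e  ←
chan:2 @ bit 13 → (0xa5c8>>13)&0x3 = 0x1
addr_hi:1 @ bit 15 → (0xa5c8>>15)&0x1 = 0x1
slot signed 8b, MSB=0: value = 46

46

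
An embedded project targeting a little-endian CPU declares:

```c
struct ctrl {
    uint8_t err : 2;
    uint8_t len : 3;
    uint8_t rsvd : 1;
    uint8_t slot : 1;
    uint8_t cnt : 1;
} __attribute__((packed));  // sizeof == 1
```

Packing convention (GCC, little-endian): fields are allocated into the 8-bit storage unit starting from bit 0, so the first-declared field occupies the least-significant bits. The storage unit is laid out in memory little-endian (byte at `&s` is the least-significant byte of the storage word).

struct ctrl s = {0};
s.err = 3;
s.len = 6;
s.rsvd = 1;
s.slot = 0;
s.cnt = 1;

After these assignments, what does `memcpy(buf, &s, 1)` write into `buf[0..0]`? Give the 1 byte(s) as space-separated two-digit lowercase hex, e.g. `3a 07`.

bb

err (2b) val=3 bits=0x3 at bit 0: 0x03
len (3b) val=6 bits=0x6 at bit 2: 0x1b
rsvd (1b) val=1 bits=0x1 at bit 5: 0x3b
slot (1b) val=0 bits=0x0 at bit 6: 0x3b
cnt (1b) val=1 bits=0x1 at bit 7: 0xbb
word = 0xbb → little-endian bytes:
  [0]=0xbb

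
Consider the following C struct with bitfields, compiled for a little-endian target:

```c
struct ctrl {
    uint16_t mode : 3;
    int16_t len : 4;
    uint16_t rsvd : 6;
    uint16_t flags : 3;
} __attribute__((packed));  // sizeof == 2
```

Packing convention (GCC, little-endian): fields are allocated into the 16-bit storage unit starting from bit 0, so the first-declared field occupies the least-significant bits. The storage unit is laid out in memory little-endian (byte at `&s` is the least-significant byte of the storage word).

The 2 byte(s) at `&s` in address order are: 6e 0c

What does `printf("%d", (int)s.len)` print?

[0]=0x6e [1]=0x0c (little-endian) → word 0x0c6e
mode:3 @ bit 0 → (0x0c6e>>0)&0x7 = 0x6
len:4 @ bit 3 → (0x0c6e>>3)&0xf = 0xd  ←
rsvd:6 @ bit 7 → (0x0c6e>>7)&0x3f = 0x18
flags:3 @ bit 13 → (0x0c6e>>13)&0x7 = 0x0
len signed 4b, MSB=1: 13 - 16 = -3

-3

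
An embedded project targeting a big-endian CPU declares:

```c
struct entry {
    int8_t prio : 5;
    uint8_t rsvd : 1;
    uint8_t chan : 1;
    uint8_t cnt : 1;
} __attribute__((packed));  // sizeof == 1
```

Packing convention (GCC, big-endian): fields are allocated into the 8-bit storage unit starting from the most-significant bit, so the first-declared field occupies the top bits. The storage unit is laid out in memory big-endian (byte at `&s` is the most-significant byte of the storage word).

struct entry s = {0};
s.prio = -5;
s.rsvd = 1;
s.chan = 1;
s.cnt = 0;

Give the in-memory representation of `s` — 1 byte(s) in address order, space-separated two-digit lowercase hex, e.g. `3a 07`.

de

prio (5b) val=-5 bits=0x1b at bit 3: 0xd8
rsvd (1b) val=1 bits=0x1 at bit 2: 0xdc
chan (1b) val=1 bits=0x1 at bit 1: 0xde
cnt (1b) val=0 bits=0x0 at bit 0: 0xde
word = 0xde → big-endian bytes:
  [0]=0xde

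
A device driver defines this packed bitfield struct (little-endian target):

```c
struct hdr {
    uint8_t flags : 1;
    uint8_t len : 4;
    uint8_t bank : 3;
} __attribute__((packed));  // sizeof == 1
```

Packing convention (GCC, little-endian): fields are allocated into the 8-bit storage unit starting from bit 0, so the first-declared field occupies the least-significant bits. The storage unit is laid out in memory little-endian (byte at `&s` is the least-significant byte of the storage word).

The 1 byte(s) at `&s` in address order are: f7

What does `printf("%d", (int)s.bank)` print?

7

[0]=0xf7 (little-endian) → word 0xf7
flags [0+:1] = (word>>0) & 0x1 = 1
len [1+:4] = (word>>1) & 0xf = 11
bank [5+:3] = (word>>5) & 0x7 = 7  ←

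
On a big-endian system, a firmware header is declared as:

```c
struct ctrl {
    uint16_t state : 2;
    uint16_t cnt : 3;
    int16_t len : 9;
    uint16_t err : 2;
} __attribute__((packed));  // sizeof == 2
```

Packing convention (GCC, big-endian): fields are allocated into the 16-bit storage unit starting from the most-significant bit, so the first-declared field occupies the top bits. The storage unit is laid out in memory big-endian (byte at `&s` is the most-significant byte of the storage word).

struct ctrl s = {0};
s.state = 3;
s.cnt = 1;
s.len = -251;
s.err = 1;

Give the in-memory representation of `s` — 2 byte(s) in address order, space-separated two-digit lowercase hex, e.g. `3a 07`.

cc 15

state (2b) val=3 bits=0x3 at bit 14: 0xc000
cnt (3b) val=1 bits=0x1 at bit 11: 0xc800
len (9b) val=-251 bits=0x105 at bit 2: 0xcc14
err (2b) val=1 bits=0x1 at bit 0: 0xcc15
word = 0xcc15 → big-endian bytes:
  [0]=0xcc  [1]=0x15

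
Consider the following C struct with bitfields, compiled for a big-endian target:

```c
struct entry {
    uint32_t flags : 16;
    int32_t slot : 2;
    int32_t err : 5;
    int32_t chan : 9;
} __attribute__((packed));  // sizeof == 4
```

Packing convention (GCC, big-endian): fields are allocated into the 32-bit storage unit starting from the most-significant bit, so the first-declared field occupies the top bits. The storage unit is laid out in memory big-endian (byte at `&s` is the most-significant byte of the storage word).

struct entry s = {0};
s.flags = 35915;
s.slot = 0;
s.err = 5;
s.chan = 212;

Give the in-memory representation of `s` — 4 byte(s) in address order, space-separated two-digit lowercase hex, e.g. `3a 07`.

8c 4b 0a d4

flags (16b) val=35915 bits=0x8c4b at bit 16: 0x8c4b0000
slot (2b) val=0 bits=0x0 at bit 14: 0x8c4b0000
err (5b) val=5 bits=0x5 at bit 9: 0x8c4b0a00
chan (9b) val=212 bits=0xd4 at bit 0: 0x8c4b0ad4
word = 0x8c4b0ad4 → big-endian bytes:
  [0]=0x8c  [1]=0x4b  [2]=0x0a  [3]=0xd4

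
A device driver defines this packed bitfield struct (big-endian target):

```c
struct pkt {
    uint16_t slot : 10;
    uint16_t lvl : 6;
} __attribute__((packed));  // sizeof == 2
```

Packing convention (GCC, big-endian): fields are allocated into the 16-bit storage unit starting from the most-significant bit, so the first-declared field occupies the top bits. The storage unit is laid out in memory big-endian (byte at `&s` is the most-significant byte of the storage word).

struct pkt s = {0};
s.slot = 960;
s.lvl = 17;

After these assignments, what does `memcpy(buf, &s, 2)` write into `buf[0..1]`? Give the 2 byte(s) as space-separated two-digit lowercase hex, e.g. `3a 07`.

slot:10 = 960 → 0x3c0 << 6 → word 0xf000
lvl:6 = 17 → 0x11 << 0 → word 0xf011
word = 0xf011 → big-endian bytes:
  [0]=0xf0  [1]=0x11

f0 11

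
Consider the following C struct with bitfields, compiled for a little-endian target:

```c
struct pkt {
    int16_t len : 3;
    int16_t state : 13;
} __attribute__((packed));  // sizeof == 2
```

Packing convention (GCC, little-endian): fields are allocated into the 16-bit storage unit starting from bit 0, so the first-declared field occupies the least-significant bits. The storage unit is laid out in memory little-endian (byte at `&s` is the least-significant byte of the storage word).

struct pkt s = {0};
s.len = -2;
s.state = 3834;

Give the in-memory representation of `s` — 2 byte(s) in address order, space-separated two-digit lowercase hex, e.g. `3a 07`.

d6 77

len (3b) val=-2 bits=0x6 at bit 0: 0x0006
state (13b) val=3834 bits=0xefa at bit 3: 0x77d6
word = 0x77d6 → little-endian bytes:
  [0]=0xd6  [1]=0x77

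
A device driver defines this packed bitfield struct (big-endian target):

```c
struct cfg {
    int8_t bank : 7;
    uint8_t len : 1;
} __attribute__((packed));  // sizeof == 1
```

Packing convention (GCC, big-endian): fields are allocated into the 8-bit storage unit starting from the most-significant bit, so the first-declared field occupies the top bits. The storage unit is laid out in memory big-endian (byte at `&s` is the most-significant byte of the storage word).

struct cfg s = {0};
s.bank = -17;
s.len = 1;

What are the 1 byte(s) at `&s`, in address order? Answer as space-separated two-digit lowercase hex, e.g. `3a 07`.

bank (7b) val=-17 bits=0x6f at bit 1: 0xde
len (1b) val=1 bits=0x1 at bit 0: 0xdf
word = 0xdf → big-endian bytes:
  [0]=0xdf

df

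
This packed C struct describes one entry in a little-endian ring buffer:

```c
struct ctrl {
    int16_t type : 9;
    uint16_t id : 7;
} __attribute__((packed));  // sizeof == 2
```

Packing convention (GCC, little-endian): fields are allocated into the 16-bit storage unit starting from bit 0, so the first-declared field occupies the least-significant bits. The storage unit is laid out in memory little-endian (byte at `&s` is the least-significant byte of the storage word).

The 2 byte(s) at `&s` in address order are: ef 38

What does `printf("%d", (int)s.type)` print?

239

[0]=0xef [1]=0x38 (little-endian) → word 0x38ef
type [0+:9] = (word>>0) & 0x1ff = 239  ←
id [9+:7] = (word>>9) & 0x7f = 28
type signed 9b, MSB=0: value = 239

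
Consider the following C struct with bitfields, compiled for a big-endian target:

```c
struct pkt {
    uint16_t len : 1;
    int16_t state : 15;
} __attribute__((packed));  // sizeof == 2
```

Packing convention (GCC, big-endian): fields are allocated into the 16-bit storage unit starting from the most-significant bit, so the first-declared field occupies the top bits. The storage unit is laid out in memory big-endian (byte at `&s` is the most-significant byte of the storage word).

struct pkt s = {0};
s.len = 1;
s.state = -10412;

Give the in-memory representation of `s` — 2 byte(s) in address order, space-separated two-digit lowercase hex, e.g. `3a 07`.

d7 54

[15+:1] len=1 & 0x1 = 0x1; word=0x8000
[0+:15] state=-10412 & 0x7fff = 0x5754; word=0xd754
word = 0xd754 → big-endian bytes:
  [0]=0xd7  [1]=0x54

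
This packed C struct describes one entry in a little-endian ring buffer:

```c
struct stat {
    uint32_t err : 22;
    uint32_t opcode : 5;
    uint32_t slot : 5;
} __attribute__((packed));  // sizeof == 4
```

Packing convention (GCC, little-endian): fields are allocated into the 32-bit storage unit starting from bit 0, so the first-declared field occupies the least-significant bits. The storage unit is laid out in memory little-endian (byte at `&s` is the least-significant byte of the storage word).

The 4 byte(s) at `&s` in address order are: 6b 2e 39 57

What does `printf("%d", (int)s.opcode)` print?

[0]=0x6b [1]=0x2e [2]=0x39 [3]=0x57 (little-endian) → word 0x57392e6b
err [0+:22] = (word>>0) & 0x3fffff = 3747435
opcode [22+:5] = (word>>22) & 0x1f = 28  ←
slot [27+:5] = (word>>27) & 0x1f = 10

28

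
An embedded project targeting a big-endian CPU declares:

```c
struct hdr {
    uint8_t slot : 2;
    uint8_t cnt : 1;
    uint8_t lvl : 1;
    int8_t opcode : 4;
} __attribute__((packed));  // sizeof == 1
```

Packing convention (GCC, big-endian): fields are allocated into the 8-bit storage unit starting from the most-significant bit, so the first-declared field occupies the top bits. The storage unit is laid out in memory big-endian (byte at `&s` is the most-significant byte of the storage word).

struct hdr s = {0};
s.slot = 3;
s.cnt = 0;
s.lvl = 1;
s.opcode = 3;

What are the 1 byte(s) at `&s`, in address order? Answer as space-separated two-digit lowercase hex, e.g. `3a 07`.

d3

[6+:2] slot=3 & 0x3 = 0x3; word=0xc0
[5+:1] cnt=0 & 0x1 = 0x0; word=0xc0
[4+:1] lvl=1 & 0x1 = 0x1; word=0xd0
[0+:4] opcode=3 & 0xf = 0x3; word=0xd3
word = 0xd3 → big-endian bytes:
  [0]=0xd3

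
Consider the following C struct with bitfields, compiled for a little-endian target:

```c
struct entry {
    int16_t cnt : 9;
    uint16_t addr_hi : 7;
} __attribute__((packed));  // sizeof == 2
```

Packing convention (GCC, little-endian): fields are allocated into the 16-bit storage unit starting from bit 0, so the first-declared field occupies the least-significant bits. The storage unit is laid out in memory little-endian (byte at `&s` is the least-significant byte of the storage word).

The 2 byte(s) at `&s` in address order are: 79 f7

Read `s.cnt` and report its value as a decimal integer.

[0]=0x79 [1]=0xf7 (little-endian) → word 0xf779
cnt:9 @ bit 0 → (0xf779>>0)&0x1ff = 0x179  ←
addr_hi:7 @ bit 9 → (0xf779>>9)&0x7f = 0x7b
cnt signed 9b, MSB=1: 377 - 512 = -135

-135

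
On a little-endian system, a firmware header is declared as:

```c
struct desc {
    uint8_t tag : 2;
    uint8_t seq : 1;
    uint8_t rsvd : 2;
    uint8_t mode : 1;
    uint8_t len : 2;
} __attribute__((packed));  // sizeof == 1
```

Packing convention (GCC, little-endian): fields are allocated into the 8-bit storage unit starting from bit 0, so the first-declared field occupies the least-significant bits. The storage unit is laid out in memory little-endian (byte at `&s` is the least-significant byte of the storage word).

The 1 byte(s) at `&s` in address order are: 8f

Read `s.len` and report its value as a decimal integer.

[0]=0x8f (little-endian) → word 0x8f
tag [0+:2] = (word>>0) & 0x3 = 3
seq [2+:1] = (word>>2) & 0x1 = 1
rsvd [3+:2] = (word>>3) & 0x3 = 1
mode [5+:1] = (word>>5) & 0x1 = 0
len [6+:2] = (word>>6) & 0x3 = 2  ←

2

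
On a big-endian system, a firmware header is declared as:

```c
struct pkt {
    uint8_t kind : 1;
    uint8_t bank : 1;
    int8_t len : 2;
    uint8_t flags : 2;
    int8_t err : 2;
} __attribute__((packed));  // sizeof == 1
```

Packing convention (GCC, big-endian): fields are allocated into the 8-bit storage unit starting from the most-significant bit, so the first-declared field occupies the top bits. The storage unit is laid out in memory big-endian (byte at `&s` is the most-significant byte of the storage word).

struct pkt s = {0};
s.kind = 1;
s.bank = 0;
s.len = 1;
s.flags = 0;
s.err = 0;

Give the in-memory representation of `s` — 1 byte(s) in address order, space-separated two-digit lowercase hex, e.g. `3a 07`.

90

kind:1 = 1 → 0x1 << 7 → word 0x80
bank:1 = 0 → 0x0 << 6 → word 0x80
len:2 = 1 → 0x1 << 4 → word 0x90
flags:2 = 0 → 0x0 << 2 → word 0x90
err:2 = 0 → 0x0 << 0 → word 0x90
word = 0x90 → big-endian bytes:
  [0]=0x90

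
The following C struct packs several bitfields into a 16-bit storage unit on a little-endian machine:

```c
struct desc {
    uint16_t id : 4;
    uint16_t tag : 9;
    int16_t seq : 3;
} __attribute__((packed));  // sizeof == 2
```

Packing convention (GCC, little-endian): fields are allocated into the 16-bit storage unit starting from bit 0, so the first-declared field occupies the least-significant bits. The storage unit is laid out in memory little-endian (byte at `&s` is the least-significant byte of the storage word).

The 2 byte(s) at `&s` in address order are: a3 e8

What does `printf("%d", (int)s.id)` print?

3

[0]=0xa3 [1]=0xe8 (little-endian) → word 0xe8a3
id:4 @ bit 0 → (0xe8a3>>0)&0xf = 0x3  ←
tag:9 @ bit 4 → (0xe8a3>>4)&0x1ff = 0x8a
seq:3 @ bit 13 → (0xe8a3>>13)&0x7 = 0x7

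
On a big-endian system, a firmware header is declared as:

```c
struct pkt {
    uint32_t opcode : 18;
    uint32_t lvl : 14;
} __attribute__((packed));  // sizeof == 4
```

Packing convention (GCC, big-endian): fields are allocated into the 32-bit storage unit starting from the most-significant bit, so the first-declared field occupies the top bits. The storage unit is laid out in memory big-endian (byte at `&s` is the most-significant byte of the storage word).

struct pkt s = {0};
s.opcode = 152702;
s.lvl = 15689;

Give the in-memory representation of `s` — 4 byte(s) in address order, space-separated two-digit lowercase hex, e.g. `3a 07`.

95 1f bd 49

[14+:18] opcode=152702 & 0x3ffff = 0x2547e; word=0x951f8000
[0+:14] lvl=15689 & 0x3fff = 0x3d49; word=0x951fbd49
word = 0x951fbd49 → big-endian bytes:
  [0]=0x95  [1]=0x1f  [2]=0xbd  [3]=0x49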